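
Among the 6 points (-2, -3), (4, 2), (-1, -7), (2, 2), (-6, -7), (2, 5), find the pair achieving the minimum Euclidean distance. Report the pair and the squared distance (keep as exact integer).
Pair = ((4, 2), (2, 2)); squared distance = 4

Compute all C(6, 2) = 15 pairwise squared distances (x_i − x_j)² + (y_i − y_j)². The minimum is 4, attained by the pair ((4, 2), (2, 2)).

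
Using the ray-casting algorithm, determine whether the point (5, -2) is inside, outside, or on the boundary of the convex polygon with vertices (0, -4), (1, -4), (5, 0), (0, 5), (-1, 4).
The point (5, -2) lies strictly outside the polygon

Cast a horizontal ray to the right from the query point and count how many polygon edges it crosses (each edge strictly once or zero times, handled with the usual half-open convention). 
Parity of crossings → even ⇒ outside.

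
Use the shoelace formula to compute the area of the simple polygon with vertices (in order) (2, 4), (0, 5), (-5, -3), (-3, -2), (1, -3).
Area = 57/2

Shoelace formula: Area = (1/2) |Σ_i (x_i · y_{i+1} − x_{i+1} · y_i)| (indices mod n). Compute each cross term:
  (2)(5) − (0)(4) = 10
  (0)(-3) − (-5)(5) = 25
  (-5)(-2) − (-3)(-3) = 1
  (-3)(-3) − (1)(-2) = 11
  (1)(4) − (2)(-3) = 10
Sum = 57, so (signed) Area = 57/2 = 57/2, |Area| = 57/2.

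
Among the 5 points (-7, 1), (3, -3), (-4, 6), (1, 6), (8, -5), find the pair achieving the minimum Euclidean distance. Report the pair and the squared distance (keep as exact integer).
Pair = ((-4, 6), (1, 6)); squared distance = 25

Compute all C(5, 2) = 10 pairwise squared distances (x_i − x_j)² + (y_i − y_j)². The minimum is 25, attained by the pair ((-4, 6), (1, 6)).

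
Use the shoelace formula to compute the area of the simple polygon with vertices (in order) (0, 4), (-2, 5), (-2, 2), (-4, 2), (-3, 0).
Area = 6

Shoelace formula: Area = (1/2) |Σ_i (x_i · y_{i+1} − x_{i+1} · y_i)| (indices mod n). Compute each cross term:
  (0)(5) − (-2)(4) = 8
  (-2)(2) − (-2)(5) = 6
  (-2)(2) − (-4)(2) = 4
  (-4)(0) − (-3)(2) = 6
  (-3)(4) − (0)(0) = -12
Sum = 12, so (signed) Area = 12/2 = 6, |Area| = 6.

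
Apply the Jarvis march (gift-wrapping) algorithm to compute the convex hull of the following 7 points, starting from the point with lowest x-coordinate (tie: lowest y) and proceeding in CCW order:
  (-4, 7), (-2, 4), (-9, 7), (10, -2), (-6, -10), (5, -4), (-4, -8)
Hull (CCW) = [(-9, 7), (-6, -10), (10, -2), (-4, 7)]

Jarvis march: at each step, from the current hull vertex p, select the next vertex q as the point such that every other point lies strictly to the left of (or on) the directed line p → q. (Equivalently: for every other point r, the cross product (q − p) × (r − p) ≥ 0.)
Starting point (lowest x, tie lowest y): (-9, 7). Wrap until returning to start. Resulting hull: (-9, 7), (-6, -10), (10, -2), (-4, 7).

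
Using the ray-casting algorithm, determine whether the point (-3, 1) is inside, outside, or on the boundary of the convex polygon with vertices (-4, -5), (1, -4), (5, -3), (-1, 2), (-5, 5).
The point (-3, 1) lies strictly inside the polygon

Cast a horizontal ray to the right from the query point and count how many polygon edges it crosses (each edge strictly once or zero times, handled with the usual half-open convention). 
Parity of crossings → odd ⇒ inside.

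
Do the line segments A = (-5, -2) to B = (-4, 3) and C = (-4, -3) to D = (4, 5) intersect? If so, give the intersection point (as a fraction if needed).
No (intersection of containing lines falls outside at least one segment)

Parametrize and solve: t = -1/2, s = -3/16. At least one of these is outside [0, 1], so the segments do not intersect.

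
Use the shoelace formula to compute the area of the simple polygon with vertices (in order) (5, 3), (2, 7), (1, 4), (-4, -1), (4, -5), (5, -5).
Area = 57

Shoelace formula: Area = (1/2) |Σ_i (x_i · y_{i+1} − x_{i+1} · y_i)| (indices mod n). Compute each cross term:
  (5)(7) − (2)(3) = 29
  (2)(4) − (1)(7) = 1
  (1)(-1) − (-4)(4) = 15
  (-4)(-5) − (4)(-1) = 24
  (4)(-5) − (5)(-5) = 5
  (5)(3) − (5)(-5) = 40
Sum = 114, so (signed) Area = 114/2 = 57, |Area| = 57.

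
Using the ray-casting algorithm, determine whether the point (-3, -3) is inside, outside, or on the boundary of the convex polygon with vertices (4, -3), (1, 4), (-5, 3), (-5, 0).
The point (-3, -3) lies strictly outside the polygon

Cast a horizontal ray to the right from the query point and count how many polygon edges it crosses (each edge strictly once or zero times, handled with the usual half-open convention). 
Parity of crossings → even ⇒ outside.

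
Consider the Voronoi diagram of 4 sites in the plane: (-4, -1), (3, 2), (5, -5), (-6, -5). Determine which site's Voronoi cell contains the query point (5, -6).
Nearest site = (5, -5)

The Voronoi cell of site s contains exactly those query points closer to s than to any other site. Compute squared distances from q = (5, -6) to each site:
  (5 − 5)² + (-5 − -6)² = 1
  (3 − 5)² + (2 − -6)² = 68
  (-4 − 5)² + (-1 − -6)² = 106
  (-6 − 5)² + (-5 − -6)² = 122
Minimum is attained by (5, -5), so q lies in its Voronoi cell.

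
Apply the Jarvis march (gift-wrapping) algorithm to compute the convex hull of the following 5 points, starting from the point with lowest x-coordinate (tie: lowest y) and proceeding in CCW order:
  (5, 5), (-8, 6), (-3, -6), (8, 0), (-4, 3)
Hull (CCW) = [(-8, 6), (-3, -6), (8, 0), (5, 5)]

Jarvis march: at each step, from the current hull vertex p, select the next vertex q as the point such that every other point lies strictly to the left of (or on) the directed line p → q. (Equivalently: for every other point r, the cross product (q − p) × (r − p) ≥ 0.)
Starting point (lowest x, tie lowest y): (-8, 6). Wrap until returning to start. Resulting hull: (-8, 6), (-3, -6), (8, 0), (5, 5).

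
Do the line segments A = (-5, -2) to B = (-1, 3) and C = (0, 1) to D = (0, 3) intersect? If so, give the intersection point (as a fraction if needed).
No (intersection of containing lines falls outside at least one segment)

Parametrize and solve: t = 5/4, s = 13/8. At least one of these is outside [0, 1], so the segments do not intersect.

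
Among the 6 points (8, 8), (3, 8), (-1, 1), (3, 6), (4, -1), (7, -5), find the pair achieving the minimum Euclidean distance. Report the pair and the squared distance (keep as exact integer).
Pair = ((3, 8), (3, 6)); squared distance = 4

Compute all C(6, 2) = 15 pairwise squared distances (x_i − x_j)² + (y_i − y_j)². The minimum is 4, attained by the pair ((3, 8), (3, 6)).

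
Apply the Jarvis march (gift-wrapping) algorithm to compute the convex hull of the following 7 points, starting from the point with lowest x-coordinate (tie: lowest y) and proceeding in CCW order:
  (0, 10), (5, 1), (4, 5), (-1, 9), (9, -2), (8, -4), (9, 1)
Hull (CCW) = [(-1, 9), (8, -4), (9, -2), (9, 1), (0, 10)]

Jarvis march: at each step, from the current hull vertex p, select the next vertex q as the point such that every other point lies strictly to the left of (or on) the directed line p → q. (Equivalently: for every other point r, the cross product (q − p) × (r − p) ≥ 0.)
Starting point (lowest x, tie lowest y): (-1, 9). Wrap until returning to start. Resulting hull: (-1, 9), (8, -4), (9, -2), (9, 1), (0, 10).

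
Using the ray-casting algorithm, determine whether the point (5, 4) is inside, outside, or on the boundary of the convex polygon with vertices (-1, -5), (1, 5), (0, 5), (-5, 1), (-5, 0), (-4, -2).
The point (5, 4) lies strictly outside the polygon

Cast a horizontal ray to the right from the query point and count how many polygon edges it crosses (each edge strictly once or zero times, handled with the usual half-open convention). 
Parity of crossings → even ⇒ outside.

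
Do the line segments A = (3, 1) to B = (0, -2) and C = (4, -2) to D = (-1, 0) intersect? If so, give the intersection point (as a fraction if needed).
Yes; intersection at (8/7, -6/7) (t = 13/21 on AB, s = 4/7 on CD)

Parametrize AB as A + t(B − A) = (3 + -3 t, 1 + -3 t) and CD as C + s(D − C) = (4 + -5 s, -2 + 2 s). Solve the linear system for (t, s). Determinant = 21 ≠ 0, so a unique intersection of the containing lines exists. Solution: t = 13/21, s = 4/7 — both in [0, 1], so the segments cross. Intersection point: (8/7, -6/7).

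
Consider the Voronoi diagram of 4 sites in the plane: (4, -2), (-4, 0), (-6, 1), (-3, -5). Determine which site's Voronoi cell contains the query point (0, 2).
Nearest site = (-4, 0)

The Voronoi cell of site s contains exactly those query points closer to s than to any other site. Compute squared distances from q = (0, 2) to each site:
  (-4 − 0)² + (0 − 2)² = 20
  (4 − 0)² + (-2 − 2)² = 32
  (-6 − 0)² + (1 − 2)² = 37
  (-3 − 0)² + (-5 − 2)² = 58
Minimum is attained by (-4, 0), so q lies in its Voronoi cell.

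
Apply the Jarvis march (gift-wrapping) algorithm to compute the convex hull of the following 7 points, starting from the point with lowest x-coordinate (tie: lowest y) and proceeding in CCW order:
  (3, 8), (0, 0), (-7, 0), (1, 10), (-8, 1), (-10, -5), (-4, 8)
Hull (CCW) = [(-10, -5), (0, 0), (3, 8), (1, 10), (-4, 8), (-8, 1)]

Jarvis march: at each step, from the current hull vertex p, select the next vertex q as the point such that every other point lies strictly to the left of (or on) the directed line p → q. (Equivalently: for every other point r, the cross product (q − p) × (r − p) ≥ 0.)
Starting point (lowest x, tie lowest y): (-10, -5). Wrap until returning to start. Resulting hull: (-10, -5), (0, 0), (3, 8), (1, 10), (-4, 8), (-8, 1).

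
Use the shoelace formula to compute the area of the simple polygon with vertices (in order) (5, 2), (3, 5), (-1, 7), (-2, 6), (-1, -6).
Area = 99/2

Shoelace formula: Area = (1/2) |Σ_i (x_i · y_{i+1} − x_{i+1} · y_i)| (indices mod n). Compute each cross term:
  (5)(5) − (3)(2) = 19
  (3)(7) − (-1)(5) = 26
  (-1)(6) − (-2)(7) = 8
  (-2)(-6) − (-1)(6) = 18
  (-1)(2) − (5)(-6) = 28
Sum = 99, so (signed) Area = 99/2 = 99/2, |Area| = 99/2.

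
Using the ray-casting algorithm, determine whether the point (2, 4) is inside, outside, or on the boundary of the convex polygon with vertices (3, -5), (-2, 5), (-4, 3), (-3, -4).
The point (2, 4) lies strictly outside the polygon

Cast a horizontal ray to the right from the query point and count how many polygon edges it crosses (each edge strictly once or zero times, handled with the usual half-open convention). 
Parity of crossings → even ⇒ outside.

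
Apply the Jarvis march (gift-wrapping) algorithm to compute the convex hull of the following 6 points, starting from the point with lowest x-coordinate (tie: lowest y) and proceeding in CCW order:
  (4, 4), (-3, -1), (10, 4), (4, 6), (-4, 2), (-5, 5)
Hull (CCW) = [(-5, 5), (-3, -1), (10, 4), (4, 6)]

Jarvis march: at each step, from the current hull vertex p, select the next vertex q as the point such that every other point lies strictly to the left of (or on) the directed line p → q. (Equivalently: for every other point r, the cross product (q − p) × (r − p) ≥ 0.)
Starting point (lowest x, tie lowest y): (-5, 5). Wrap until returning to start. Resulting hull: (-5, 5), (-3, -1), (10, 4), (4, 6).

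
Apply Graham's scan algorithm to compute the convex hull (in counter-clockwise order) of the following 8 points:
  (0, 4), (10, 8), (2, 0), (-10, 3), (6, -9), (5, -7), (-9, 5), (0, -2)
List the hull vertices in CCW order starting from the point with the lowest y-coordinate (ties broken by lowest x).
Hull (CCW) = [(6, -9), (10, 8), (-9, 5), (-10, 3)]

Graham scan procedure:
  1. Find the pivot p₀ = point with lowest y (tie → lowest x): (6, -9).
  2. Sort the remaining points by polar angle around p₀.
  3. Walk through sorted points, maintaining a stack; pop the top while the last three entries make a non-left turn (cross product ≤ 0).
  4. Final stack is the convex hull in CCW order: (6, -9), (10, 8), (-9, 5), (-10, 3).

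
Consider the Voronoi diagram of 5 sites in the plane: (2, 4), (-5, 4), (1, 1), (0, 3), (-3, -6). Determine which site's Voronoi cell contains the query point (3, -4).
Nearest site = (1, 1)

The Voronoi cell of site s contains exactly those query points closer to s than to any other site. Compute squared distances from q = (3, -4) to each site:
  (1 − 3)² + (1 − -4)² = 29
  (-3 − 3)² + (-6 − -4)² = 40
  (0 − 3)² + (3 − -4)² = 58
  (2 − 3)² + (4 − -4)² = 65
  (-5 − 3)² + (4 − -4)² = 128
Minimum is attained by (1, 1), so q lies in its Voronoi cell.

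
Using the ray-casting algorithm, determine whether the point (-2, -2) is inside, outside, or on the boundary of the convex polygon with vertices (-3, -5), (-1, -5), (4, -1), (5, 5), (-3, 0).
The point (-2, -2) lies strictly inside the polygon

Cast a horizontal ray to the right from the query point and count how many polygon edges it crosses (each edge strictly once or zero times, handled with the usual half-open convention). 
Parity of crossings → odd ⇒ inside.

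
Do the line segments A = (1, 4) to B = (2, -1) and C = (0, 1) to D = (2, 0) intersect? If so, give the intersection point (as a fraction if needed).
Yes; intersection at (16/9, 1/9) (t = 7/9 on AB, s = 8/9 on CD)

Parametrize AB as A + t(B − A) = (1 + 1 t, 4 + -5 t) and CD as C + s(D − C) = (0 + 2 s, 1 + -1 s). Solve the linear system for (t, s). Determinant = -9 ≠ 0, so a unique intersection of the containing lines exists. Solution: t = 7/9, s = 8/9 — both in [0, 1], so the segments cross. Intersection point: (16/9, 1/9).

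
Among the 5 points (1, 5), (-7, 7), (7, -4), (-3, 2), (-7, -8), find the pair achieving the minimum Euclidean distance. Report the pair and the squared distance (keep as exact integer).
Pair = ((1, 5), (-3, 2)); squared distance = 25

Compute all C(5, 2) = 10 pairwise squared distances (x_i − x_j)² + (y_i − y_j)². The minimum is 25, attained by the pair ((1, 5), (-3, 2)).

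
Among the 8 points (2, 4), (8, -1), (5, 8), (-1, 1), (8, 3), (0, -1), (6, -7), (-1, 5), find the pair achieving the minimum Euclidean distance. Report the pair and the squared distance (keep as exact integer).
Pair = ((-1, 1), (0, -1)); squared distance = 5

Compute all C(8, 2) = 28 pairwise squared distances (x_i − x_j)² + (y_i − y_j)². The minimum is 5, attained by the pair ((-1, 1), (0, -1)).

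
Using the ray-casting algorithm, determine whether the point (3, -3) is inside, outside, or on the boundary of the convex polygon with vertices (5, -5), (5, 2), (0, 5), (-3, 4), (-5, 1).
The point (3, -3) lies strictly inside the polygon

Cast a horizontal ray to the right from the query point and count how many polygon edges it crosses (each edge strictly once or zero times, handled with the usual half-open convention). 
Parity of crossings → odd ⇒ inside.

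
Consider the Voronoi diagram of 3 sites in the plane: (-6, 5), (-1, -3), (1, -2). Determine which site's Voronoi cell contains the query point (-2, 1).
Nearest site = (-1, -3)

The Voronoi cell of site s contains exactly those query points closer to s than to any other site. Compute squared distances from q = (-2, 1) to each site:
  (-1 − -2)² + (-3 − 1)² = 17
  (1 − -2)² + (-2 − 1)² = 18
  (-6 − -2)² + (5 − 1)² = 32
Minimum is attained by (-1, -3), so q lies in its Voronoi cell.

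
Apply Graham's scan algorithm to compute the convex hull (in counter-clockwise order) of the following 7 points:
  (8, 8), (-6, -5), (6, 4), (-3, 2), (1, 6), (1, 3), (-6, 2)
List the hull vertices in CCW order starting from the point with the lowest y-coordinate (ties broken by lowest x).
Hull (CCW) = [(-6, -5), (6, 4), (8, 8), (1, 6), (-6, 2)]

Graham scan procedure:
  1. Find the pivot p₀ = point with lowest y (tie → lowest x): (-6, -5).
  2. Sort the remaining points by polar angle around p₀.
  3. Walk through sorted points, maintaining a stack; pop the top while the last three entries make a non-left turn (cross product ≤ 0).
  4. Final stack is the convex hull in CCW order: (-6, -5), (6, 4), (8, 8), (1, 6), (-6, 2).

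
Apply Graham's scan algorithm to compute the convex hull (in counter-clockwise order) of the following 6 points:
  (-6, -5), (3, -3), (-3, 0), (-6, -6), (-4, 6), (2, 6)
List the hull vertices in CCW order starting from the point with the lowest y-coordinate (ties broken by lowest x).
Hull (CCW) = [(-6, -6), (3, -3), (2, 6), (-4, 6), (-6, -5)]

Graham scan procedure:
  1. Find the pivot p₀ = point with lowest y (tie → lowest x): (-6, -6).
  2. Sort the remaining points by polar angle around p₀.
  3. Walk through sorted points, maintaining a stack; pop the top while the last three entries make a non-left turn (cross product ≤ 0).
  4. Final stack is the convex hull in CCW order: (-6, -6), (3, -3), (2, 6), (-4, 6), (-6, -5).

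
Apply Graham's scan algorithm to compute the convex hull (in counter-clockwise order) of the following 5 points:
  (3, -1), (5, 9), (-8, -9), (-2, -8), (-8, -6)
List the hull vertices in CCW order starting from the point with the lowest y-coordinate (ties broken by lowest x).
Hull (CCW) = [(-8, -9), (-2, -8), (3, -1), (5, 9), (-8, -6)]

Graham scan procedure:
  1. Find the pivot p₀ = point with lowest y (tie → lowest x): (-8, -9).
  2. Sort the remaining points by polar angle around p₀.
  3. Walk through sorted points, maintaining a stack; pop the top while the last three entries make a non-left turn (cross product ≤ 0).
  4. Final stack is the convex hull in CCW order: (-8, -9), (-2, -8), (3, -1), (5, 9), (-8, -6).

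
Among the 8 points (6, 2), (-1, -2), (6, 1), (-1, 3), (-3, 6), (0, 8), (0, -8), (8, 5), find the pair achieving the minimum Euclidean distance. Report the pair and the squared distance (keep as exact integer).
Pair = ((6, 2), (6, 1)); squared distance = 1

Compute all C(8, 2) = 28 pairwise squared distances (x_i − x_j)² + (y_i − y_j)². The minimum is 1, attained by the pair ((6, 2), (6, 1)).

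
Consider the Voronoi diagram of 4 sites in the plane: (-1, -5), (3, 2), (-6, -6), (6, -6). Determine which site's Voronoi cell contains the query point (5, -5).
Nearest site = (6, -6)

The Voronoi cell of site s contains exactly those query points closer to s than to any other site. Compute squared distances from q = (5, -5) to each site:
  (6 − 5)² + (-6 − -5)² = 2
  (-1 − 5)² + (-5 − -5)² = 36
  (3 − 5)² + (2 − -5)² = 53
  (-6 − 5)² + (-6 − -5)² = 122
Minimum is attained by (6, -6), so q lies in its Voronoi cell.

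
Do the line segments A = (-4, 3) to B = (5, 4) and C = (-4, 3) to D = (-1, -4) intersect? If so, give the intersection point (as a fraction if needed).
Yes; intersection at (-4, 3) (t = 0 on AB, s = 0 on CD)

Parametrize AB as A + t(B − A) = (-4 + 9 t, 3 + 1 t) and CD as C + s(D − C) = (-4 + 3 s, 3 + -7 s). Solve the linear system for (t, s). Determinant = 66 ≠ 0, so a unique intersection of the containing lines exists. Solution: t = 0, s = 0 — both in [0, 1], so the segments cross. Intersection point: (-4, 3).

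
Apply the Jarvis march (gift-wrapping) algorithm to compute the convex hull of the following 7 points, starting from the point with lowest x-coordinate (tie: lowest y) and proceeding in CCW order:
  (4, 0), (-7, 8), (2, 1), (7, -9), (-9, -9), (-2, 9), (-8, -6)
Hull (CCW) = [(-9, -9), (7, -9), (4, 0), (-2, 9), (-7, 8)]

Jarvis march: at each step, from the current hull vertex p, select the next vertex q as the point such that every other point lies strictly to the left of (or on) the directed line p → q. (Equivalently: for every other point r, the cross product (q − p) × (r − p) ≥ 0.)
Starting point (lowest x, tie lowest y): (-9, -9). Wrap until returning to start. Resulting hull: (-9, -9), (7, -9), (4, 0), (-2, 9), (-7, 8).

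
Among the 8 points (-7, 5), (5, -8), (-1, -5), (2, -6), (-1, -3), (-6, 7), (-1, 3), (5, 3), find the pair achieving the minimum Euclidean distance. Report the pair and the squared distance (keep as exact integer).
Pair = ((-1, -5), (-1, -3)); squared distance = 4

Compute all C(8, 2) = 28 pairwise squared distances (x_i − x_j)² + (y_i − y_j)². The minimum is 4, attained by the pair ((-1, -5), (-1, -3)).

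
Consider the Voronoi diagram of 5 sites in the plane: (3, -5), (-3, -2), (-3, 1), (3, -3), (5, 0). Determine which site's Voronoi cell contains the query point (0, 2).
Nearest site = (-3, 1)

The Voronoi cell of site s contains exactly those query points closer to s than to any other site. Compute squared distances from q = (0, 2) to each site:
  (-3 − 0)² + (1 − 2)² = 10
  (-3 − 0)² + (-2 − 2)² = 25
  (5 − 0)² + (0 − 2)² = 29
  (3 − 0)² + (-3 − 2)² = 34
  (3 − 0)² + (-5 − 2)² = 58
Minimum is attained by (-3, 1), so q lies in its Voronoi cell.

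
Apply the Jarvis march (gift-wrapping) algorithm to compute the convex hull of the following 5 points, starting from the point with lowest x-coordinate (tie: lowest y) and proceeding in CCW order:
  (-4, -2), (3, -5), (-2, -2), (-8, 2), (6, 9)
Hull (CCW) = [(-8, 2), (-4, -2), (3, -5), (6, 9)]

Jarvis march: at each step, from the current hull vertex p, select the next vertex q as the point such that every other point lies strictly to the left of (or on) the directed line p → q. (Equivalently: for every other point r, the cross product (q − p) × (r − p) ≥ 0.)
Starting point (lowest x, tie lowest y): (-8, 2). Wrap until returning to start. Resulting hull: (-8, 2), (-4, -2), (3, -5), (6, 9).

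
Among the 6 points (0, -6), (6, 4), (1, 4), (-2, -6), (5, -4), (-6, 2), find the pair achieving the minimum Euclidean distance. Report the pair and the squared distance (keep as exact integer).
Pair = ((0, -6), (-2, -6)); squared distance = 4

Compute all C(6, 2) = 15 pairwise squared distances (x_i − x_j)² + (y_i − y_j)². The minimum is 4, attained by the pair ((0, -6), (-2, -6)).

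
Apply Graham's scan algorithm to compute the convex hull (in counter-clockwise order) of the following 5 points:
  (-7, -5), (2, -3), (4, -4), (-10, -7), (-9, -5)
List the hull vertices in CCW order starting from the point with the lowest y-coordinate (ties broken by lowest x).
Hull (CCW) = [(-10, -7), (4, -4), (2, -3), (-9, -5)]

Graham scan procedure:
  1. Find the pivot p₀ = point with lowest y (tie → lowest x): (-10, -7).
  2. Sort the remaining points by polar angle around p₀.
  3. Walk through sorted points, maintaining a stack; pop the top while the last three entries make a non-left turn (cross product ≤ 0).
  4. Final stack is the convex hull in CCW order: (-10, -7), (4, -4), (2, -3), (-9, -5).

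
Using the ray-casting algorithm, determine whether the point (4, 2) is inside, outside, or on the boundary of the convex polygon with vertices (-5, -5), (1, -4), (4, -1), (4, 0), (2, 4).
The point (4, 2) lies strictly outside the polygon

Cast a horizontal ray to the right from the query point and count how many polygon edges it crosses (each edge strictly once or zero times, handled with the usual half-open convention). 
Parity of crossings → even ⇒ outside.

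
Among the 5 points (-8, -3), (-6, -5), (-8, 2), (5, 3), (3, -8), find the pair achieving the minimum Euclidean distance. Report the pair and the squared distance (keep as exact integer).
Pair = ((-8, -3), (-6, -5)); squared distance = 8

Compute all C(5, 2) = 10 pairwise squared distances (x_i − x_j)² + (y_i − y_j)². The minimum is 8, attained by the pair ((-8, -3), (-6, -5)).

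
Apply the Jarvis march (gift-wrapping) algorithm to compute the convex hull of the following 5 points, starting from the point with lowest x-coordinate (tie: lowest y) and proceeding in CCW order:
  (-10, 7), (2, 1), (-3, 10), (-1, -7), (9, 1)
Hull (CCW) = [(-10, 7), (-1, -7), (9, 1), (-3, 10)]

Jarvis march: at each step, from the current hull vertex p, select the next vertex q as the point such that every other point lies strictly to the left of (or on) the directed line p → q. (Equivalently: for every other point r, the cross product (q − p) × (r − p) ≥ 0.)
Starting point (lowest x, tie lowest y): (-10, 7). Wrap until returning to start. Resulting hull: (-10, 7), (-1, -7), (9, 1), (-3, 10).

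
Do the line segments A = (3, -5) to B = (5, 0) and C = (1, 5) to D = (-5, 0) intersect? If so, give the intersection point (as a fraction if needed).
No (intersection of containing lines falls outside at least one segment)

Parametrize and solve: t = 7/2, s = -3/2. At least one of these is outside [0, 1], so the segments do not intersect.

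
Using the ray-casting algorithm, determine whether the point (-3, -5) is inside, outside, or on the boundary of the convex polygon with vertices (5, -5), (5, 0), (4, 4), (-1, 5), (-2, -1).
The point (-3, -5) lies strictly outside the polygon

Cast a horizontal ray to the right from the query point and count how many polygon edges it crosses (each edge strictly once or zero times, handled with the usual half-open convention). 
Parity of crossings → even ⇒ outside.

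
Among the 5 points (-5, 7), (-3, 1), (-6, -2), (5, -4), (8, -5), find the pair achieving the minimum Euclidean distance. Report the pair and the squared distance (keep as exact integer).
Pair = ((5, -4), (8, -5)); squared distance = 10

Compute all C(5, 2) = 10 pairwise squared distances (x_i − x_j)² + (y_i − y_j)². The minimum is 10, attained by the pair ((5, -4), (8, -5)).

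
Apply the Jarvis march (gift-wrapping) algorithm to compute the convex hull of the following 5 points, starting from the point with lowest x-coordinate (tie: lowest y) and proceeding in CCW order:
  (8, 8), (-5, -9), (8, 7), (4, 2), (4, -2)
Hull (CCW) = [(-5, -9), (4, -2), (8, 7), (8, 8)]

Jarvis march: at each step, from the current hull vertex p, select the next vertex q as the point such that every other point lies strictly to the left of (or on) the directed line p → q. (Equivalently: for every other point r, the cross product (q − p) × (r − p) ≥ 0.)
Starting point (lowest x, tie lowest y): (-5, -9). Wrap until returning to start. Resulting hull: (-5, -9), (4, -2), (8, 7), (8, 8).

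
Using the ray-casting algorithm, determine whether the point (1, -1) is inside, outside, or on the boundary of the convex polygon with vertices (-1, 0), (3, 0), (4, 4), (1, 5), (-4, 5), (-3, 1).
The point (1, -1) lies strictly outside the polygon

Cast a horizontal ray to the right from the query point and count how many polygon edges it crosses (each edge strictly once or zero times, handled with the usual half-open convention). 
Parity of crossings → even ⇒ outside.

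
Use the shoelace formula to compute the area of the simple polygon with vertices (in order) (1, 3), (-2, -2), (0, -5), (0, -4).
Area = 9

Shoelace formula: Area = (1/2) |Σ_i (x_i · y_{i+1} − x_{i+1} · y_i)| (indices mod n). Compute each cross term:
  (1)(-2) − (-2)(3) = 4
  (-2)(-5) − (0)(-2) = 10
  (0)(-4) − (0)(-5) = 0
  (0)(3) − (1)(-4) = 4
Sum = 18, so (signed) Area = 18/2 = 9, |Area| = 9.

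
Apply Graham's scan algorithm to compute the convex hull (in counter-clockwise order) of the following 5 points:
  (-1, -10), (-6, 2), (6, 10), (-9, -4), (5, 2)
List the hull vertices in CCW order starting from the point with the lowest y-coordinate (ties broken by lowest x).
Hull (CCW) = [(-1, -10), (5, 2), (6, 10), (-6, 2), (-9, -4)]

Graham scan procedure:
  1. Find the pivot p₀ = point with lowest y (tie → lowest x): (-1, -10).
  2. Sort the remaining points by polar angle around p₀.
  3. Walk through sorted points, maintaining a stack; pop the top while the last three entries make a non-left turn (cross product ≤ 0).
  4. Final stack is the convex hull in CCW order: (-1, -10), (5, 2), (6, 10), (-6, 2), (-9, -4).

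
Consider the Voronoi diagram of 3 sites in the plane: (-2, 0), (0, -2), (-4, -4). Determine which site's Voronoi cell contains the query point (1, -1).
Nearest site = (0, -2)

The Voronoi cell of site s contains exactly those query points closer to s than to any other site. Compute squared distances from q = (1, -1) to each site:
  (0 − 1)² + (-2 − -1)² = 2
  (-2 − 1)² + (0 − -1)² = 10
  (-4 − 1)² + (-4 − -1)² = 34
Minimum is attained by (0, -2), so q lies in its Voronoi cell.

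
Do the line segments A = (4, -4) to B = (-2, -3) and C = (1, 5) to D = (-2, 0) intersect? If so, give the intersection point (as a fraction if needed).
No (intersection of containing lines falls outside at least one segment)

Parametrize and solve: t = 14/11, s = 17/11. At least one of these is outside [0, 1], so the segments do not intersect.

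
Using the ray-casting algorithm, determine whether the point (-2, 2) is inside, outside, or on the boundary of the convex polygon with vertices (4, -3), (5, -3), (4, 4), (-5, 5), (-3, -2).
The point (-2, 2) lies strictly inside the polygon

Cast a horizontal ray to the right from the query point and count how many polygon edges it crosses (each edge strictly once or zero times, handled with the usual half-open convention). 
Parity of crossings → odd ⇒ inside.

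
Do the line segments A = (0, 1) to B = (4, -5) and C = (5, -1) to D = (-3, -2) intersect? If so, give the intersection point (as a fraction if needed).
Yes; intersection at (21/13, -37/26) (t = 21/52 on AB, s = 11/26 on CD)

Parametrize AB as A + t(B − A) = (0 + 4 t, 1 + -6 t) and CD as C + s(D − C) = (5 + -8 s, -1 + -1 s). Solve the linear system for (t, s). Determinant = 52 ≠ 0, so a unique intersection of the containing lines exists. Solution: t = 21/52, s = 11/26 — both in [0, 1], so the segments cross. Intersection point: (21/13, -37/26).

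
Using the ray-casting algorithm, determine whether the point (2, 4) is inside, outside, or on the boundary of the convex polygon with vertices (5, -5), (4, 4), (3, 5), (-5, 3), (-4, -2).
The point (2, 4) lies strictly inside the polygon

Cast a horizontal ray to the right from the query point and count how many polygon edges it crosses (each edge strictly once or zero times, handled with the usual half-open convention). 
Parity of crossings → odd ⇒ inside.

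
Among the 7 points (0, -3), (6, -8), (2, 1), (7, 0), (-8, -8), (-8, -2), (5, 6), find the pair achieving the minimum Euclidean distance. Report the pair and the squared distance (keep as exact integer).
Pair = ((0, -3), (2, 1)); squared distance = 20

Compute all C(7, 2) = 21 pairwise squared distances (x_i − x_j)² + (y_i − y_j)². The minimum is 20, attained by the pair ((0, -3), (2, 1)).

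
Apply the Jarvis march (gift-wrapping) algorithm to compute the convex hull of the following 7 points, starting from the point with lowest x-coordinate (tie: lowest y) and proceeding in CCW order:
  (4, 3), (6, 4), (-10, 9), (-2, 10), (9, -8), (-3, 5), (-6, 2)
Hull (CCW) = [(-10, 9), (-6, 2), (9, -8), (6, 4), (-2, 10)]

Jarvis march: at each step, from the current hull vertex p, select the next vertex q as the point such that every other point lies strictly to the left of (or on) the directed line p → q. (Equivalently: for every other point r, the cross product (q − p) × (r − p) ≥ 0.)
Starting point (lowest x, tie lowest y): (-10, 9). Wrap until returning to start. Resulting hull: (-10, 9), (-6, 2), (9, -8), (6, 4), (-2, 10).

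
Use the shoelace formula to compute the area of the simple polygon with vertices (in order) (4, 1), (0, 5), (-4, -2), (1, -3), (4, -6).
Area = 44

Shoelace formula: Area = (1/2) |Σ_i (x_i · y_{i+1} − x_{i+1} · y_i)| (indices mod n). Compute each cross term:
  (4)(5) − (0)(1) = 20
  (0)(-2) − (-4)(5) = 20
  (-4)(-3) − (1)(-2) = 14
  (1)(-6) − (4)(-3) = 6
  (4)(1) − (4)(-6) = 28
Sum = 88, so (signed) Area = 88/2 = 44, |Area| = 44.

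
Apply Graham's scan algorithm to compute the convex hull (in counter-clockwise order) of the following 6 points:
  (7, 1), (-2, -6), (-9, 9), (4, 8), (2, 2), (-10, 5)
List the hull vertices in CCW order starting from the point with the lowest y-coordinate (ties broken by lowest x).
Hull (CCW) = [(-2, -6), (7, 1), (4, 8), (-9, 9), (-10, 5)]

Graham scan procedure:
  1. Find the pivot p₀ = point with lowest y (tie → lowest x): (-2, -6).
  2. Sort the remaining points by polar angle around p₀.
  3. Walk through sorted points, maintaining a stack; pop the top while the last three entries make a non-left turn (cross product ≤ 0).
  4. Final stack is the convex hull in CCW order: (-2, -6), (7, 1), (4, 8), (-9, 9), (-10, 5).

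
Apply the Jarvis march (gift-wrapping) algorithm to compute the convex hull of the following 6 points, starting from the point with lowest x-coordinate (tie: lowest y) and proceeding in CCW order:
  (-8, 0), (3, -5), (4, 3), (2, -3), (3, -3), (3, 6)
Hull (CCW) = [(-8, 0), (3, -5), (4, 3), (3, 6)]

Jarvis march: at each step, from the current hull vertex p, select the next vertex q as the point such that every other point lies strictly to the left of (or on) the directed line p → q. (Equivalently: for every other point r, the cross product (q − p) × (r − p) ≥ 0.)
Starting point (lowest x, tie lowest y): (-8, 0). Wrap until returning to start. Resulting hull: (-8, 0), (3, -5), (4, 3), (3, 6).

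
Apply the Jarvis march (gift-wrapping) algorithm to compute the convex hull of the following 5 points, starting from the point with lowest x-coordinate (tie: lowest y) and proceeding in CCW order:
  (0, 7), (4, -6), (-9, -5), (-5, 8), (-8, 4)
Hull (CCW) = [(-9, -5), (4, -6), (0, 7), (-5, 8), (-8, 4)]

Jarvis march: at each step, from the current hull vertex p, select the next vertex q as the point such that every other point lies strictly to the left of (or on) the directed line p → q. (Equivalently: for every other point r, the cross product (q − p) × (r − p) ≥ 0.)
Starting point (lowest x, tie lowest y): (-9, -5). Wrap until returning to start. Resulting hull: (-9, -5), (4, -6), (0, 7), (-5, 8), (-8, 4).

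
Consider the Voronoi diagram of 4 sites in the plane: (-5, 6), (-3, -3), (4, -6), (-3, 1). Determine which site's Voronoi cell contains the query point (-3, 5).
Nearest site = (-5, 6)

The Voronoi cell of site s contains exactly those query points closer to s than to any other site. Compute squared distances from q = (-3, 5) to each site:
  (-5 − -3)² + (6 − 5)² = 5
  (-3 − -3)² + (1 − 5)² = 16
  (-3 − -3)² + (-3 − 5)² = 64
  (4 − -3)² + (-6 − 5)² = 170
Minimum is attained by (-5, 6), so q lies in its Voronoi cell.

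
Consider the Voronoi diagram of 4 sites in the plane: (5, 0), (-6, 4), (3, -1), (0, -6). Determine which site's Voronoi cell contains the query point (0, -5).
Nearest site = (0, -6)

The Voronoi cell of site s contains exactly those query points closer to s than to any other site. Compute squared distances from q = (0, -5) to each site:
  (0 − 0)² + (-6 − -5)² = 1
  (3 − 0)² + (-1 − -5)² = 25
  (5 − 0)² + (0 − -5)² = 50
  (-6 − 0)² + (4 − -5)² = 117
Minimum is attained by (0, -6), so q lies in its Voronoi cell.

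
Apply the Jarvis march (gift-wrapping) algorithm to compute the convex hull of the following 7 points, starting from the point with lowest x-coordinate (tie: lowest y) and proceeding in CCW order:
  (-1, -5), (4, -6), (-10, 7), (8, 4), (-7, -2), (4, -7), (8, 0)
Hull (CCW) = [(-10, 7), (-7, -2), (-1, -5), (4, -7), (8, 0), (8, 4)]

Jarvis march: at each step, from the current hull vertex p, select the next vertex q as the point such that every other point lies strictly to the left of (or on) the directed line p → q. (Equivalently: for every other point r, the cross product (q − p) × (r − p) ≥ 0.)
Starting point (lowest x, tie lowest y): (-10, 7). Wrap until returning to start. Resulting hull: (-10, 7), (-7, -2), (-1, -5), (4, -7), (8, 0), (8, 4).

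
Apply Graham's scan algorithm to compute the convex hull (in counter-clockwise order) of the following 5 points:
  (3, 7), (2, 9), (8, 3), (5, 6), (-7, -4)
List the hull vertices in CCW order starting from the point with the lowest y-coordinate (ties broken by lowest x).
Hull (CCW) = [(-7, -4), (8, 3), (2, 9)]

Graham scan procedure:
  1. Find the pivot p₀ = point with lowest y (tie → lowest x): (-7, -4).
  2. Sort the remaining points by polar angle around p₀.
  3. Walk through sorted points, maintaining a stack; pop the top while the last three entries make a non-left turn (cross product ≤ 0).
  4. Final stack is the convex hull in CCW order: (-7, -4), (8, 3), (2, 9).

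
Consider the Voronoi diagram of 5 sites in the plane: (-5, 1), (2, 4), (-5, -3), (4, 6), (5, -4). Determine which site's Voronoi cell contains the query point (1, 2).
Nearest site = (2, 4)

The Voronoi cell of site s contains exactly those query points closer to s than to any other site. Compute squared distances from q = (1, 2) to each site:
  (2 − 1)² + (4 − 2)² = 5
  (4 − 1)² + (6 − 2)² = 25
  (-5 − 1)² + (1 − 2)² = 37
  (5 − 1)² + (-4 − 2)² = 52
  (-5 − 1)² + (-3 − 2)² = 61
Minimum is attained by (2, 4), so q lies in its Voronoi cell.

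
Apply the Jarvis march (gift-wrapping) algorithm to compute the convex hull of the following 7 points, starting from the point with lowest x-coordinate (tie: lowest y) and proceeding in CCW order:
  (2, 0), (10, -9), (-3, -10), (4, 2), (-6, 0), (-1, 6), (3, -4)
Hull (CCW) = [(-6, 0), (-3, -10), (10, -9), (4, 2), (-1, 6)]

Jarvis march: at each step, from the current hull vertex p, select the next vertex q as the point such that every other point lies strictly to the left of (or on) the directed line p → q. (Equivalently: for every other point r, the cross product (q − p) × (r − p) ≥ 0.)
Starting point (lowest x, tie lowest y): (-6, 0). Wrap until returning to start. Resulting hull: (-6, 0), (-3, -10), (10, -9), (4, 2), (-1, 6).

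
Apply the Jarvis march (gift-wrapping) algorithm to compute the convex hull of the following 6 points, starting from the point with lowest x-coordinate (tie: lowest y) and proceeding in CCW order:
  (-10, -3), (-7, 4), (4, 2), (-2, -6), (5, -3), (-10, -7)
Hull (CCW) = [(-10, -7), (-2, -6), (5, -3), (4, 2), (-7, 4), (-10, -3)]

Jarvis march: at each step, from the current hull vertex p, select the next vertex q as the point such that every other point lies strictly to the left of (or on) the directed line p → q. (Equivalently: for every other point r, the cross product (q − p) × (r − p) ≥ 0.)
Starting point (lowest x, tie lowest y): (-10, -7). Wrap until returning to start. Resulting hull: (-10, -7), (-2, -6), (5, -3), (4, 2), (-7, 4), (-10, -3).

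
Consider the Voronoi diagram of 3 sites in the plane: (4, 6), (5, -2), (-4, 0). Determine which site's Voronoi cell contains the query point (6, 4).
Nearest site = (4, 6)

The Voronoi cell of site s contains exactly those query points closer to s than to any other site. Compute squared distances from q = (6, 4) to each site:
  (4 − 6)² + (6 − 4)² = 8
  (5 − 6)² + (-2 − 4)² = 37
  (-4 − 6)² + (0 − 4)² = 116
Minimum is attained by (4, 6), so q lies in its Voronoi cell.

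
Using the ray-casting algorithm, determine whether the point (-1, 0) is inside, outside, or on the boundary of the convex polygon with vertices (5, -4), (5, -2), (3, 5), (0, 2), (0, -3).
The point (-1, 0) lies strictly outside the polygon

Cast a horizontal ray to the right from the query point and count how many polygon edges it crosses (each edge strictly once or zero times, handled with the usual half-open convention). 
Parity of crossings → even ⇒ outside.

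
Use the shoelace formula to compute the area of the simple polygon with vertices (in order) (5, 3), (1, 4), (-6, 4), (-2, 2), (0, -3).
Area = 31

Shoelace formula: Area = (1/2) |Σ_i (x_i · y_{i+1} − x_{i+1} · y_i)| (indices mod n). Compute each cross term:
  (5)(4) − (1)(3) = 17
  (1)(4) − (-6)(4) = 28
  (-6)(2) − (-2)(4) = -4
  (-2)(-3) − (0)(2) = 6
  (0)(3) − (5)(-3) = 15
Sum = 62, so (signed) Area = 62/2 = 31, |Area| = 31.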